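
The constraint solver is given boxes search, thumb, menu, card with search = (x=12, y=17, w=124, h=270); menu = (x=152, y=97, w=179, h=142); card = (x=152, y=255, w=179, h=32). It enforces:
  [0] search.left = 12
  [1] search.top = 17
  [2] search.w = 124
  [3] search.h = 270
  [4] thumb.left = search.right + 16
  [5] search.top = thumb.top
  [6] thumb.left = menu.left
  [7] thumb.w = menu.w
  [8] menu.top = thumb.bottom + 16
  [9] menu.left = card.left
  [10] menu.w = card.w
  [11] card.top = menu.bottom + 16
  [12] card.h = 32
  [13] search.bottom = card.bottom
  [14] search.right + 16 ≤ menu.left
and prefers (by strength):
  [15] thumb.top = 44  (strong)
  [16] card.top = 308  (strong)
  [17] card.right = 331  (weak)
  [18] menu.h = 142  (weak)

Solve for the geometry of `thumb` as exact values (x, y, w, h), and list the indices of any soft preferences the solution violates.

1. thumb.x = 152  [thumb.left = search.right + 16]
2. thumb.y = 17  [search.top = thumb.top]
3. thumb.w = 179  [thumb.w = menu.w]
4. thumb.h = 64  [menu.top = thumb.bottom + 16]

thumb = (x=152, y=17, w=179, h=64)
violated soft preferences: 15, 16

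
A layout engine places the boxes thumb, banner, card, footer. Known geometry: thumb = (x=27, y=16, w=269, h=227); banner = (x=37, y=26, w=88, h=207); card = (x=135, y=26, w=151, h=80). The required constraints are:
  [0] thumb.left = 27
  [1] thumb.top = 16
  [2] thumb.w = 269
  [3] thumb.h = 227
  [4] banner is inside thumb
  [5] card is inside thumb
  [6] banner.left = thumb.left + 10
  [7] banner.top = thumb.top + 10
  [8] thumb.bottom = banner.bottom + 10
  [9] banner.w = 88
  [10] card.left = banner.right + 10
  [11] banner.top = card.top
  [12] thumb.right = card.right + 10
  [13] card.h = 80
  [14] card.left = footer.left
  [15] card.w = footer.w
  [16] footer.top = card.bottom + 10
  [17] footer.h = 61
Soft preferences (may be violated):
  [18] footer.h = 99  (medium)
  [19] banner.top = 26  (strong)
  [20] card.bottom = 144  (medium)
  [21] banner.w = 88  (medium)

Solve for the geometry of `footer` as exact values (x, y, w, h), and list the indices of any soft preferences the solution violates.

1. footer.x = 135  [card.left = footer.left]
2. footer.w = 151  [card.w = footer.w]
3. footer.y = 116  [footer.top = card.bottom + 10]
4. footer.h = 61  [footer.h = 61]

footer = (x=135, y=116, w=151, h=61)
violated soft preferences: 18, 20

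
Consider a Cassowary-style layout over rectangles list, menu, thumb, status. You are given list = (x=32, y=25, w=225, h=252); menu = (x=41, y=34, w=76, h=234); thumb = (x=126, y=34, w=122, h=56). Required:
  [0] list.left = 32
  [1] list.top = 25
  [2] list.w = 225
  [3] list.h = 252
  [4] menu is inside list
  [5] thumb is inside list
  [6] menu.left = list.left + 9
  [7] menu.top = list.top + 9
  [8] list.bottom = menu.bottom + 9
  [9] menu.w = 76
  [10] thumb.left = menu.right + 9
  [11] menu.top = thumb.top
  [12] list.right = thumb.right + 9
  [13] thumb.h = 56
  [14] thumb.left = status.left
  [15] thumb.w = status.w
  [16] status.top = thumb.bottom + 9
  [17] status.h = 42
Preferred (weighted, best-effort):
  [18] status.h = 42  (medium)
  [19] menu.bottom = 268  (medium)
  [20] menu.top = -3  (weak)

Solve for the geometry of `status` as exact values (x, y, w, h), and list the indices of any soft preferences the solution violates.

1. status.x = 126  [thumb.left = status.left]
2. status.w = 122  [thumb.w = status.w]
3. status.y = 99  [status.top = thumb.bottom + 9]
4. status.h = 42  [status.h = 42]

status = (x=126, y=99, w=122, h=42)
violated soft preferences: 20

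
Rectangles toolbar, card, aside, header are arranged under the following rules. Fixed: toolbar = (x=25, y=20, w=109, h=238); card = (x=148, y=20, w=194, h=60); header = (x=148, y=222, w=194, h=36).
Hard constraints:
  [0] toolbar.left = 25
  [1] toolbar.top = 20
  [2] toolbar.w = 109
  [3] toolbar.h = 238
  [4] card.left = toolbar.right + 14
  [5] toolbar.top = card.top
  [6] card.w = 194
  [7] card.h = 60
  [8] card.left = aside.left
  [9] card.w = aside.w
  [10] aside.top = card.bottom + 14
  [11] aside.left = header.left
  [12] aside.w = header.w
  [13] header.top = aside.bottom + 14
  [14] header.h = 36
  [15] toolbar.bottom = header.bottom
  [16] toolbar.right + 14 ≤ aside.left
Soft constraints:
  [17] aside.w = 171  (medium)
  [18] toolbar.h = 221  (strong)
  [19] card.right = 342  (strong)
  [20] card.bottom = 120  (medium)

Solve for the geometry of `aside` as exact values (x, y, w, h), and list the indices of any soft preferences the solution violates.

1. aside.x = 148  [card.left = aside.left]
2. aside.w = 194  [card.w = aside.w]
3. aside.y = 94  [aside.top = card.bottom + 14]
4. aside.h = 114  [header.top = aside.bottom + 14]

aside = (x=148, y=94, w=194, h=114)
violated soft preferences: 17, 18, 20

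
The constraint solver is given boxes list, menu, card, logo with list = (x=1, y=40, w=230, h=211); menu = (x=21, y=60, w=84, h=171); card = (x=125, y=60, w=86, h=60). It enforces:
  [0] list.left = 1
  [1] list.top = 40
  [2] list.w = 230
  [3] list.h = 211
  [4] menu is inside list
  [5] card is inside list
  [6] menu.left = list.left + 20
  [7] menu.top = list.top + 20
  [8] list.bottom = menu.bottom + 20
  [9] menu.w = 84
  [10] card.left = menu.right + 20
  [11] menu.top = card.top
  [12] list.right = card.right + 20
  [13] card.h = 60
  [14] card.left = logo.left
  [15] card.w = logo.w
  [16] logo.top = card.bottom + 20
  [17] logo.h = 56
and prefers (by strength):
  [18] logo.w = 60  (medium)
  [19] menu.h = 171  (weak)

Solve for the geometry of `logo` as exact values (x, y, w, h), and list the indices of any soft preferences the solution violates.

logo = (x=125, y=140, w=86, h=56)
violated soft preferences: 18

1. logo.x = 125  [card.left = logo.left]
2. logo.w = 86  [card.w = logo.w]
3. logo.y = 140  [logo.top = card.bottom + 20]
4. logo.h = 56  [logo.h = 56]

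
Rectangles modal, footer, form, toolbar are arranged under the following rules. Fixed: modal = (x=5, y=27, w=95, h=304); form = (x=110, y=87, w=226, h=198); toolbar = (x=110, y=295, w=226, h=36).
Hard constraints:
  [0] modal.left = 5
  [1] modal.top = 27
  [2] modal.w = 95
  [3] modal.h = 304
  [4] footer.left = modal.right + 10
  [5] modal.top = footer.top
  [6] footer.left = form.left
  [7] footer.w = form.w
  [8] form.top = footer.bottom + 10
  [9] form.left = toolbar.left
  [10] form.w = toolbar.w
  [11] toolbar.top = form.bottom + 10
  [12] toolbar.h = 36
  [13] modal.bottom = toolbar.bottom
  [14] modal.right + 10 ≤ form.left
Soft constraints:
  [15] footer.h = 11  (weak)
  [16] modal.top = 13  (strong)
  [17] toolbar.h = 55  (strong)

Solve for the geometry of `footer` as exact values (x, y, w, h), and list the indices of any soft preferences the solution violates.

1. footer.x = 110  [footer.left = modal.right + 10]
2. footer.y = 27  [modal.top = footer.top]
3. footer.w = 226  [footer.w = form.w]
4. footer.h = 50  [form.top = footer.bottom + 10]

footer = (x=110, y=27, w=226, h=50)
violated soft preferences: 15, 16, 17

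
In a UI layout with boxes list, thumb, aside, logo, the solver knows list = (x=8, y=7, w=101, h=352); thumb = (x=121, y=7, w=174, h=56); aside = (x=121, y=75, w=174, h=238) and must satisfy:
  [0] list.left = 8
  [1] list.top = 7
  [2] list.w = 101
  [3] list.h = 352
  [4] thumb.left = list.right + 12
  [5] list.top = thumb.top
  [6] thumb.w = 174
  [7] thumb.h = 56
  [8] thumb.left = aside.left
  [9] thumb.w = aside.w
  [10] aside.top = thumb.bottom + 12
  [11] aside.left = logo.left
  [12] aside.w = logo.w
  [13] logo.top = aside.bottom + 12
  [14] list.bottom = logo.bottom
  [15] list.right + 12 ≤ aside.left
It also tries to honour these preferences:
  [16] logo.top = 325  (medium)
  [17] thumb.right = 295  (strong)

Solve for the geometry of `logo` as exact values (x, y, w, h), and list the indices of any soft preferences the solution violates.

1. logo.x = 121  [aside.left = logo.left]
2. logo.w = 174  [aside.w = logo.w]
3. logo.y = 325  [logo.top = aside.bottom + 12]
4. logo.h = 34  [list.bottom = logo.bottom]

logo = (x=121, y=325, w=174, h=34)
violated soft preferences: none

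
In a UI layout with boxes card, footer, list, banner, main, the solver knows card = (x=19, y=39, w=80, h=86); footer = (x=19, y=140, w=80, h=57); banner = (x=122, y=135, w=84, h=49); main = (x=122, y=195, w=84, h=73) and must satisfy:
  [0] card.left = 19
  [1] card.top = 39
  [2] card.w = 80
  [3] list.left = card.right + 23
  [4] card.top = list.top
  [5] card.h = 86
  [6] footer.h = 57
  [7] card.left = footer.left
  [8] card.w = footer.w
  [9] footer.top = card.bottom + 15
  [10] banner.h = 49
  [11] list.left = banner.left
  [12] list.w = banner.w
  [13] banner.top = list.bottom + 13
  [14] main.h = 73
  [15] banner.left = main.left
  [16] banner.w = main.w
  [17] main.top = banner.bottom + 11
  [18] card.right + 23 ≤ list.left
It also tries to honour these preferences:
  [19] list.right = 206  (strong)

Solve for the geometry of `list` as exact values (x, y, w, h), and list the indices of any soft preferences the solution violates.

1. list.x = 122  [list.left = card.right + 23]
2. list.y = 39  [card.top = list.top]
3. list.w = 84  [list.w = banner.w]
4. list.h = 83  [banner.top = list.bottom + 13]

list = (x=122, y=39, w=84, h=83)
violated soft preferences: none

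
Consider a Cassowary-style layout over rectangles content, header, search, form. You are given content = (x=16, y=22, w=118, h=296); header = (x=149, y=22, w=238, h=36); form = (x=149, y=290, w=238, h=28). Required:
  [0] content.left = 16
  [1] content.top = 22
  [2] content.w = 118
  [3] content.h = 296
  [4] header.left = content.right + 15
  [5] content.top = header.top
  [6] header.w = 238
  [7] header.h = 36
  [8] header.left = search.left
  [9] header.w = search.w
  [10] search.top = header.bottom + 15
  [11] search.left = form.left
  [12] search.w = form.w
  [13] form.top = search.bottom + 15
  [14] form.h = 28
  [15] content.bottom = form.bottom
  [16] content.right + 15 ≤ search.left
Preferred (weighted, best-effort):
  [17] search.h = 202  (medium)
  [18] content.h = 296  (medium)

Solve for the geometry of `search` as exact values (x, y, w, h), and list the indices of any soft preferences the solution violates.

1. search.x = 149  [header.left = search.left]
2. search.w = 238  [header.w = search.w]
3. search.y = 73  [search.top = header.bottom + 15]
4. search.h = 202  [form.top = search.bottom + 15]

search = (x=149, y=73, w=238, h=202)
violated soft preferences: none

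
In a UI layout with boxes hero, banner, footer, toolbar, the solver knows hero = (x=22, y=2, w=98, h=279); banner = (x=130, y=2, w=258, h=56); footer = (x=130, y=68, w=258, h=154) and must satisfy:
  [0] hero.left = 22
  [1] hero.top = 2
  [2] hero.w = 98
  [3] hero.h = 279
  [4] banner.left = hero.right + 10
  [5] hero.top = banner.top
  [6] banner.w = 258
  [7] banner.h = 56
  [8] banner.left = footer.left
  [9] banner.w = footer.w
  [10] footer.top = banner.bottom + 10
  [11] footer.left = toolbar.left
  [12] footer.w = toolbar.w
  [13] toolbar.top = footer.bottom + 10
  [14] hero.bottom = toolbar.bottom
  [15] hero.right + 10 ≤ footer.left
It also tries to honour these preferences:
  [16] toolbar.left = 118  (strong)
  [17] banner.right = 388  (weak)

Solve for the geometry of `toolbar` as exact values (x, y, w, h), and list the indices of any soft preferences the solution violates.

1. toolbar.x = 130  [footer.left = toolbar.left]
2. toolbar.w = 258  [footer.w = toolbar.w]
3. toolbar.y = 232  [toolbar.top = footer.bottom + 10]
4. toolbar.h = 49  [hero.bottom = toolbar.bottom]

toolbar = (x=130, y=232, w=258, h=49)
violated soft preferences: 16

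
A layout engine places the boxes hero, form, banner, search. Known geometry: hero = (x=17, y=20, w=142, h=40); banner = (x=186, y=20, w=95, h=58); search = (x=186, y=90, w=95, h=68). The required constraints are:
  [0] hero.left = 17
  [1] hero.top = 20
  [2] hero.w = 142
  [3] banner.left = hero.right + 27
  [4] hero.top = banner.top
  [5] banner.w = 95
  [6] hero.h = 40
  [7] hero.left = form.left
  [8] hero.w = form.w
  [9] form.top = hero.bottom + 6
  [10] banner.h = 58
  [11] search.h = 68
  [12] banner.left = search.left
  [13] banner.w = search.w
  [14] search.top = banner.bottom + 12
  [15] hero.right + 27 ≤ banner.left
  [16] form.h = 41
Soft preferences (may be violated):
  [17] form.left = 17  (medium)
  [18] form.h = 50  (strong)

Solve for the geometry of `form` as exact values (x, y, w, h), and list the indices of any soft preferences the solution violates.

form = (x=17, y=66, w=142, h=41)
violated soft preferences: 18

1. form.x = 17  [hero.left = form.left]
2. form.w = 142  [hero.w = form.w]
3. form.y = 66  [form.top = hero.bottom + 6]
4. form.h = 41  [form.h = 41]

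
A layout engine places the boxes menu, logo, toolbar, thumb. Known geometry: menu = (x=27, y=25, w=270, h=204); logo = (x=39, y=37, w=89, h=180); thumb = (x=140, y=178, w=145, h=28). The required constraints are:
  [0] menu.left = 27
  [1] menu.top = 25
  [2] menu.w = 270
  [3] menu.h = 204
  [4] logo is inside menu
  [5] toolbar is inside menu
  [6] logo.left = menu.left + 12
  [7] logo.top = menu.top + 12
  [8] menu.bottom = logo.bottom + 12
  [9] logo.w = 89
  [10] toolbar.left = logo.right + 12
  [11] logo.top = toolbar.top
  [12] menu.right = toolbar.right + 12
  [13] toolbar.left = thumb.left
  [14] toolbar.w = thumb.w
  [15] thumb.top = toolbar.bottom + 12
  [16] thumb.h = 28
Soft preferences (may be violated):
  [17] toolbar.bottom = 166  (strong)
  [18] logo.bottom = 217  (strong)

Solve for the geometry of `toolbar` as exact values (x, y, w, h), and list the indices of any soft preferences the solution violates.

toolbar = (x=140, y=37, w=145, h=129)
violated soft preferences: none

1. toolbar.x = 140  [toolbar.left = logo.right + 12]
2. toolbar.y = 37  [logo.top = toolbar.top]
3. toolbar.w = 145  [menu.right = toolbar.right + 12]
4. toolbar.h = 129  [thumb.top = toolbar.bottom + 12]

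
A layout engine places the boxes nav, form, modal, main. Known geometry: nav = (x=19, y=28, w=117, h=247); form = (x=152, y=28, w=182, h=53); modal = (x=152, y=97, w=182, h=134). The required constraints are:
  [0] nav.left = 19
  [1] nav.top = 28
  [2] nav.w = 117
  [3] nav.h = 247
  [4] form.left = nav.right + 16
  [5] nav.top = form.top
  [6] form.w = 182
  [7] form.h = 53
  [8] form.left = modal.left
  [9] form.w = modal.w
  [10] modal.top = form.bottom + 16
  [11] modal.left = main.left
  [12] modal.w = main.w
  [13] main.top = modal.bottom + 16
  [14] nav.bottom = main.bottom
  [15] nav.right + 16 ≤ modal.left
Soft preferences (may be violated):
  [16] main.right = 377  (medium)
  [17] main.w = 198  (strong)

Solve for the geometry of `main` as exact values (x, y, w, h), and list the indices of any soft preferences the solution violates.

1. main.x = 152  [modal.left = main.left]
2. main.w = 182  [modal.w = main.w]
3. main.y = 247  [main.top = modal.bottom + 16]
4. main.h = 28  [nav.bottom = main.bottom]

main = (x=152, y=247, w=182, h=28)
violated soft preferences: 16, 17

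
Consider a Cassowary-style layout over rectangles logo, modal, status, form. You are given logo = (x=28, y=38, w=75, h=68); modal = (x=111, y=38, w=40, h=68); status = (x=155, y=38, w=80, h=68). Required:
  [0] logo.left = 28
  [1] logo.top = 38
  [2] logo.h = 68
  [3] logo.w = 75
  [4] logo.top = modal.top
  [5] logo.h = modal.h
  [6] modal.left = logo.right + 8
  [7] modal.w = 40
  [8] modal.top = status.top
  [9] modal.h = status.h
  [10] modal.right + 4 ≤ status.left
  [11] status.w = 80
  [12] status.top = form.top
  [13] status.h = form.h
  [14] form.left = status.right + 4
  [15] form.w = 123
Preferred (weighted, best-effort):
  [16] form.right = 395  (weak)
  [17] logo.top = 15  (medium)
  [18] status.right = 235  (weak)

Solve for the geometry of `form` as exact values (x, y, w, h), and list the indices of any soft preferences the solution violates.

1. form.y = 38  [status.top = form.top]
2. form.h = 68  [status.h = form.h]
3. form.x = 239  [form.left = status.right + 4]
4. form.w = 123  [form.w = 123]

form = (x=239, y=38, w=123, h=68)
violated soft preferences: 16, 17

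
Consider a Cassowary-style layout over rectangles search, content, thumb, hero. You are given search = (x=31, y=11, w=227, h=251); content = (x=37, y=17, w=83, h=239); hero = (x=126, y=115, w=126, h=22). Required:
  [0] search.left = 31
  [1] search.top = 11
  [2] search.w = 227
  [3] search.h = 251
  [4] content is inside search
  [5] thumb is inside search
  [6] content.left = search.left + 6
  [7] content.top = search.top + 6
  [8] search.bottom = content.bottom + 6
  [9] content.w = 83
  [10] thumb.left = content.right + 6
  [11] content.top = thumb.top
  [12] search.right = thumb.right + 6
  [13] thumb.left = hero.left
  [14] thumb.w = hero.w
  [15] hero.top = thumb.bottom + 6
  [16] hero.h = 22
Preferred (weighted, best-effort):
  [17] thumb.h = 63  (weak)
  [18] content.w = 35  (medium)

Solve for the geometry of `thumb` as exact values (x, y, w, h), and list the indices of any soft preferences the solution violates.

1. thumb.x = 126  [thumb.left = content.right + 6]
2. thumb.y = 17  [content.top = thumb.top]
3. thumb.w = 126  [search.right = thumb.right + 6]
4. thumb.h = 92  [hero.top = thumb.bottom + 6]

thumb = (x=126, y=17, w=126, h=92)
violated soft preferences: 17, 18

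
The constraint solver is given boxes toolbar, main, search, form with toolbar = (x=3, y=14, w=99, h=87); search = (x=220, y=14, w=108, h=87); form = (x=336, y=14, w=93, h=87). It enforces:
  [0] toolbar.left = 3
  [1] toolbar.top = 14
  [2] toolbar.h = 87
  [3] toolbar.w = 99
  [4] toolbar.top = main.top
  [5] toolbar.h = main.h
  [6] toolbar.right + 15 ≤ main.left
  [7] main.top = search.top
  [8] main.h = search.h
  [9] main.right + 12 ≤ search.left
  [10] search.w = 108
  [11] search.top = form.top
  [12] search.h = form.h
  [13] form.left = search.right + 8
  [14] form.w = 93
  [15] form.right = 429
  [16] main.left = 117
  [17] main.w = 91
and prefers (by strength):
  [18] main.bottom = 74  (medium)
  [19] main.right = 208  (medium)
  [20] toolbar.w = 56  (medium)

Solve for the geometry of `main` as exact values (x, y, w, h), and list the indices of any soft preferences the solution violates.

main = (x=117, y=14, w=91, h=87)
violated soft preferences: 18, 20

1. main.y = 14  [toolbar.top = main.top]
2. main.h = 87  [toolbar.h = main.h]
3. main.x = 117  [main.left = 117]
4. main.w = 91  [main.w = 91]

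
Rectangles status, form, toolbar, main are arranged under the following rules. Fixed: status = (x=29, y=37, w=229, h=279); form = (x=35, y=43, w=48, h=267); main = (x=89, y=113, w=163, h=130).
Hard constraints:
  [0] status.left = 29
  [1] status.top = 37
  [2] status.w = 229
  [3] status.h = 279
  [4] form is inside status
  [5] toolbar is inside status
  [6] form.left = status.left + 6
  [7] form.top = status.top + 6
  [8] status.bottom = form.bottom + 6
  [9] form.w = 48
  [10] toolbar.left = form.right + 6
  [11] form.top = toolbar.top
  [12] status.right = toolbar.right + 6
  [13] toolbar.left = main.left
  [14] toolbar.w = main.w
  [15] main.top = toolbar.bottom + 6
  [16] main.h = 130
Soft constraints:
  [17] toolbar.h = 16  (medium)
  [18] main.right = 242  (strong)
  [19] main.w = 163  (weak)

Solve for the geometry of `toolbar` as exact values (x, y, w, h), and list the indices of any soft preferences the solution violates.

1. toolbar.x = 89  [toolbar.left = form.right + 6]
2. toolbar.y = 43  [form.top = toolbar.top]
3. toolbar.w = 163  [status.right = toolbar.right + 6]
4. toolbar.h = 64  [main.top = toolbar.bottom + 6]

toolbar = (x=89, y=43, w=163, h=64)
violated soft preferences: 17, 18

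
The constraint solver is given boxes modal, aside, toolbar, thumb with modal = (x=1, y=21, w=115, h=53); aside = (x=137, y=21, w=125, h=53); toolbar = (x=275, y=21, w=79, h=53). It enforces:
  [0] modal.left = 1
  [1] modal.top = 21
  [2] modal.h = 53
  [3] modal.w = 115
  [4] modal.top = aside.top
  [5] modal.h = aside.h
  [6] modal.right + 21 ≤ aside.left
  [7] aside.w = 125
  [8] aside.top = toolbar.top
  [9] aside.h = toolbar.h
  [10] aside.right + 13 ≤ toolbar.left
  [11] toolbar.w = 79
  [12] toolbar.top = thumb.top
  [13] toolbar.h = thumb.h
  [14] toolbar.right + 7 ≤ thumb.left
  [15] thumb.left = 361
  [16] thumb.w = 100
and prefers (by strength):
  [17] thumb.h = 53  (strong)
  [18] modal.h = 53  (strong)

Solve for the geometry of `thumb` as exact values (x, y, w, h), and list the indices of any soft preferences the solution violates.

thumb = (x=361, y=21, w=100, h=53)
violated soft preferences: none

1. thumb.y = 21  [toolbar.top = thumb.top]
2. thumb.h = 53  [toolbar.h = thumb.h]
3. thumb.x = 361  [thumb.left = 361]
4. thumb.w = 100  [thumb.w = 100]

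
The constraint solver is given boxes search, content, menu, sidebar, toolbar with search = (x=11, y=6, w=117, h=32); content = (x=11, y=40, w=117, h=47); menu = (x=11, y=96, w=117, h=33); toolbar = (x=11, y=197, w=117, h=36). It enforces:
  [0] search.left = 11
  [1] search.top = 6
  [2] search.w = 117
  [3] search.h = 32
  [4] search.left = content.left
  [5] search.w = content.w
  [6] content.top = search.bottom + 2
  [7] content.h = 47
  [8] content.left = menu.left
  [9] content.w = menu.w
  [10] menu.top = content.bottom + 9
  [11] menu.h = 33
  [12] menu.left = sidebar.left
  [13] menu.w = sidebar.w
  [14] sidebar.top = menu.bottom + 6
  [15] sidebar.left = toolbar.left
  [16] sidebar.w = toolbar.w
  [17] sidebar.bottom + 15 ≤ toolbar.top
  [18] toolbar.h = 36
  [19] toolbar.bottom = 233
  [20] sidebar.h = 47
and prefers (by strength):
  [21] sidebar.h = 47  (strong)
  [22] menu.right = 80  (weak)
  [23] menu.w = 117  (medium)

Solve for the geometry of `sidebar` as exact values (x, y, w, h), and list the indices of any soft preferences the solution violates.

1. sidebar.x = 11  [menu.left = sidebar.left]
2. sidebar.w = 117  [menu.w = sidebar.w]
3. sidebar.y = 135  [sidebar.top = menu.bottom + 6]
4. sidebar.h = 47  [sidebar.h = 47]

sidebar = (x=11, y=135, w=117, h=47)
violated soft preferences: 22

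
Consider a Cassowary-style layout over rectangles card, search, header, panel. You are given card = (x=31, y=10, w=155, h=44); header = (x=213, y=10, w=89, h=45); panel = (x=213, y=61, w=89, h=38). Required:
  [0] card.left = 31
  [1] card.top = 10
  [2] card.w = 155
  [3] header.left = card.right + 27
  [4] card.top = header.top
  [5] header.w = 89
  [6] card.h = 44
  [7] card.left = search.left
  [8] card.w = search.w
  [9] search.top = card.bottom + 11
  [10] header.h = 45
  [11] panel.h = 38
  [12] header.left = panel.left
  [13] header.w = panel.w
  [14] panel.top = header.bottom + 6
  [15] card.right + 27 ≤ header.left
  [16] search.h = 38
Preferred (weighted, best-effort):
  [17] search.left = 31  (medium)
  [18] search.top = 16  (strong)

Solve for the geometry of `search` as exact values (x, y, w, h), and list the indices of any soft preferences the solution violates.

1. search.x = 31  [card.left = search.left]
2. search.w = 155  [card.w = search.w]
3. search.y = 65  [search.top = card.bottom + 11]
4. search.h = 38  [search.h = 38]

search = (x=31, y=65, w=155, h=38)
violated soft preferences: 18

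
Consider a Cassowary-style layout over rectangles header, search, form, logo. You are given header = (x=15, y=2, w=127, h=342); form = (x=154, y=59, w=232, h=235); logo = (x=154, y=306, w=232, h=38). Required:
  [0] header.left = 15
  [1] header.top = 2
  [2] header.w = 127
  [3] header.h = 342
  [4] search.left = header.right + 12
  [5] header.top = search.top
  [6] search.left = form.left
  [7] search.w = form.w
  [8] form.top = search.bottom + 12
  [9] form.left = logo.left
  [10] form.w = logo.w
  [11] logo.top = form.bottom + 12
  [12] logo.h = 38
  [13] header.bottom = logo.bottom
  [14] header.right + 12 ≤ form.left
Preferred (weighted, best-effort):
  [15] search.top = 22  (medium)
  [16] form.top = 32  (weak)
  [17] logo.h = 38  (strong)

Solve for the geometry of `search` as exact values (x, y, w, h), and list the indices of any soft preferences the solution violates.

1. search.x = 154  [search.left = header.right + 12]
2. search.y = 2  [header.top = search.top]
3. search.w = 232  [search.w = form.w]
4. search.h = 45  [form.top = search.bottom + 12]

search = (x=154, y=2, w=232, h=45)
violated soft preferences: 15, 16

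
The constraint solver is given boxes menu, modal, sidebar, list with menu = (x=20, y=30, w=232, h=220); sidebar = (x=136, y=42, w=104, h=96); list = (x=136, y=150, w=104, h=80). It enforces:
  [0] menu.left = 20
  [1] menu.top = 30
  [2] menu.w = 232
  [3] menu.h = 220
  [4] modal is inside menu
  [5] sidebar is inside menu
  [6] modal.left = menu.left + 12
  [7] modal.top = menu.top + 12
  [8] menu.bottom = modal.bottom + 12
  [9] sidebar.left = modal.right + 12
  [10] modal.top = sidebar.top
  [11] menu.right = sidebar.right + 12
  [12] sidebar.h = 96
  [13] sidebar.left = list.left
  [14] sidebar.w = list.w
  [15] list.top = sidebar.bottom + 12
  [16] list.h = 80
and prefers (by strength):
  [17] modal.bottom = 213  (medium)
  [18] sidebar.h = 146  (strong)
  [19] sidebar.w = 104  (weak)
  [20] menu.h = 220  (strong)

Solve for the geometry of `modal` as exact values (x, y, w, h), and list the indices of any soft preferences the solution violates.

1. modal.x = 32  [modal.left = menu.left + 12]
2. modal.y = 42  [modal.top = menu.top + 12]
3. modal.h = 196  [menu.bottom = modal.bottom + 12]
4. modal.w = 92  [sidebar.left = modal.right + 12]

modal = (x=32, y=42, w=92, h=196)
violated soft preferences: 17, 18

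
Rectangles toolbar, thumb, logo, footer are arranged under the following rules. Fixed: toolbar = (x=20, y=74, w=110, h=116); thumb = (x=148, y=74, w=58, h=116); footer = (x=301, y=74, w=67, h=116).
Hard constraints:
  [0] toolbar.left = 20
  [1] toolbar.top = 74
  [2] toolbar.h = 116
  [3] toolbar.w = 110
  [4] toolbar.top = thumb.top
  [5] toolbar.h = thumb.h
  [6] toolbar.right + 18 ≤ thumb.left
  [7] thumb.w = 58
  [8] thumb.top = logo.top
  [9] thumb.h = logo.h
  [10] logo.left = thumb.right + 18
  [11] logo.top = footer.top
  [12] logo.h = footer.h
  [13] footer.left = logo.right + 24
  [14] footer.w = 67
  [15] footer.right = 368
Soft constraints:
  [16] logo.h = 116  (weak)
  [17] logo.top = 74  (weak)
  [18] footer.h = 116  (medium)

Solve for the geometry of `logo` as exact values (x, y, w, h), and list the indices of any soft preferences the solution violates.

logo = (x=224, y=74, w=53, h=116)
violated soft preferences: none

1. logo.y = 74  [thumb.top = logo.top]
2. logo.h = 116  [thumb.h = logo.h]
3. logo.x = 224  [logo.left = thumb.right + 18]
4. logo.w = 53  [footer.left = logo.right + 24]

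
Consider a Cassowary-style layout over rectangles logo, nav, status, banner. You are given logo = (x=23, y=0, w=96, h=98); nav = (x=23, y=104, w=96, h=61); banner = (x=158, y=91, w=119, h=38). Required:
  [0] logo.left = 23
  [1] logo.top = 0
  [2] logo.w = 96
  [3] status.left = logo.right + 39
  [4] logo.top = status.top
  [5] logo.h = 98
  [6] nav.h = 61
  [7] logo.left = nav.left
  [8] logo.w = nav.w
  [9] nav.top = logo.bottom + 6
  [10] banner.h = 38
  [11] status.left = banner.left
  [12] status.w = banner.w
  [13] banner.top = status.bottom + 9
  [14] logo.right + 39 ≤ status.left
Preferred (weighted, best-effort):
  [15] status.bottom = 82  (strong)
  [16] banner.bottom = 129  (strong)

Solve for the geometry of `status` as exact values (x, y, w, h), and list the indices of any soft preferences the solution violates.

1. status.x = 158  [status.left = logo.right + 39]
2. status.y = 0  [logo.top = status.top]
3. status.w = 119  [status.w = banner.w]
4. status.h = 82  [banner.top = status.bottom + 9]

status = (x=158, y=0, w=119, h=82)
violated soft preferences: none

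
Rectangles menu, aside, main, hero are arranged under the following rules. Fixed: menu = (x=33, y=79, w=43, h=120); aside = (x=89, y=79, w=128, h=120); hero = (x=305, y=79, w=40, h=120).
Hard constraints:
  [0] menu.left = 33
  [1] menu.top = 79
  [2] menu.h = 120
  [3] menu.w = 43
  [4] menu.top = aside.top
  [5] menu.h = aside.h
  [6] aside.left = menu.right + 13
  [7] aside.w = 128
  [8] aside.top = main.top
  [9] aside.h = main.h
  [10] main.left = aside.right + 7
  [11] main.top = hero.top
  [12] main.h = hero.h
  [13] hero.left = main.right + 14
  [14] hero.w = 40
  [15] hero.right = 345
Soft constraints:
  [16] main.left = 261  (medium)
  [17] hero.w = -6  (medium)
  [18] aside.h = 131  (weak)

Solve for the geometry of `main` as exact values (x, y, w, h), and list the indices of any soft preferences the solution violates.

1. main.y = 79  [aside.top = main.top]
2. main.h = 120  [aside.h = main.h]
3. main.x = 224  [main.left = aside.right + 7]
4. main.w = 67  [hero.left = main.right + 14]

main = (x=224, y=79, w=67, h=120)
violated soft preferences: 16, 17, 18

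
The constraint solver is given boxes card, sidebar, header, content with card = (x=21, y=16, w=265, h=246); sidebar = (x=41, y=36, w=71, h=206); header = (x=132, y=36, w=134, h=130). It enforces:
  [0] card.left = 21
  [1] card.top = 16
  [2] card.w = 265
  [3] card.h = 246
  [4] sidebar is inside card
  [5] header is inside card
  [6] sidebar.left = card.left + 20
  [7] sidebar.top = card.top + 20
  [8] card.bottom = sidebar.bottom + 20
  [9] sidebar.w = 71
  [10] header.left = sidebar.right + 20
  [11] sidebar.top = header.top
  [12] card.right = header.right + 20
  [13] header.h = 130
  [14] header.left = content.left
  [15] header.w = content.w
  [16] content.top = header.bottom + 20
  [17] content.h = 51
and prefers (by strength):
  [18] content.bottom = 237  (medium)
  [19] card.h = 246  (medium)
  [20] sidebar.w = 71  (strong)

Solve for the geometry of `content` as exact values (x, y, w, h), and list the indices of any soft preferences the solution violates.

1. content.x = 132  [header.left = content.left]
2. content.w = 134  [header.w = content.w]
3. content.y = 186  [content.top = header.bottom + 20]
4. content.h = 51  [content.h = 51]

content = (x=132, y=186, w=134, h=51)
violated soft preferences: none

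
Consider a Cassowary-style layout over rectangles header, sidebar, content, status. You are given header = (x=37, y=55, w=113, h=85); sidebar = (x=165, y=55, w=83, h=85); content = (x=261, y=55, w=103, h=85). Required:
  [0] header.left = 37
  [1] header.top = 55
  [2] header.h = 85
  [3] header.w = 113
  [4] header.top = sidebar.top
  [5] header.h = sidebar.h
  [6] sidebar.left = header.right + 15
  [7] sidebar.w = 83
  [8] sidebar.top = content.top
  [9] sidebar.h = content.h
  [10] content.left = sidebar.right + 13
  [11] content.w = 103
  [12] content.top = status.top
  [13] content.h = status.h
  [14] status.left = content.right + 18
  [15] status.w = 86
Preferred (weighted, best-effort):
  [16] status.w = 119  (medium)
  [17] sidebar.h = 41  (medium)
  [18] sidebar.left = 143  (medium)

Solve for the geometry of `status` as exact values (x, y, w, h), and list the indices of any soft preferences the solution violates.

status = (x=382, y=55, w=86, h=85)
violated soft preferences: 16, 17, 18

1. status.y = 55  [content.top = status.top]
2. status.h = 85  [content.h = status.h]
3. status.x = 382  [status.left = content.right + 18]
4. status.w = 86  [status.w = 86]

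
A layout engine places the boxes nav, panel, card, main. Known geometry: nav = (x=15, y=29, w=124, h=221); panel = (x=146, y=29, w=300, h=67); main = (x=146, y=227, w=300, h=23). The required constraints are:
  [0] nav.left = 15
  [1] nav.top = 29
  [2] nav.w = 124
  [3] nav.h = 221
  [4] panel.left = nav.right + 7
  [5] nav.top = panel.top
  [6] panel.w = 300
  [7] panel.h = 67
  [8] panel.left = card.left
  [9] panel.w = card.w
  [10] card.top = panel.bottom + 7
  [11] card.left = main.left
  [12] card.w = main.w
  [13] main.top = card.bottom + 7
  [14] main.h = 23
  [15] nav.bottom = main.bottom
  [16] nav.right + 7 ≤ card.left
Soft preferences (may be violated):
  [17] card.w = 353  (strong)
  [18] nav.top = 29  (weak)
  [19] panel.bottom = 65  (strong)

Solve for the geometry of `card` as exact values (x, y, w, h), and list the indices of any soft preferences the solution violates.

1. card.x = 146  [panel.left = card.left]
2. card.w = 300  [panel.w = card.w]
3. card.y = 103  [card.top = panel.bottom + 7]
4. card.h = 117  [main.top = card.bottom + 7]

card = (x=146, y=103, w=300, h=117)
violated soft preferences: 17, 19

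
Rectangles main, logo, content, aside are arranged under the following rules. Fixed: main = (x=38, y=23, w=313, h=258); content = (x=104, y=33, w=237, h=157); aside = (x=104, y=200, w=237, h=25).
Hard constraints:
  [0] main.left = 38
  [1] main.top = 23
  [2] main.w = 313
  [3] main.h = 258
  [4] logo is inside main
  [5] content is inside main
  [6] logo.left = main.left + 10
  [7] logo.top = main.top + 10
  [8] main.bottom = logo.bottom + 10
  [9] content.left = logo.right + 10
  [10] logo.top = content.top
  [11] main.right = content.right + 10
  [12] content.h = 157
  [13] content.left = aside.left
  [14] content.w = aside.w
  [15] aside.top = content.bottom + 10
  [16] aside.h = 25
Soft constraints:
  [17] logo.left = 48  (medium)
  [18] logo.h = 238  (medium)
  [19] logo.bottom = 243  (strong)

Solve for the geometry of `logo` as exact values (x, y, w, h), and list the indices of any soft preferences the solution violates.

1. logo.x = 48  [logo.left = main.left + 10]
2. logo.y = 33  [logo.top = main.top + 10]
3. logo.h = 238  [main.bottom = logo.bottom + 10]
4. logo.w = 46  [content.left = logo.right + 10]

logo = (x=48, y=33, w=46, h=238)
violated soft preferences: 19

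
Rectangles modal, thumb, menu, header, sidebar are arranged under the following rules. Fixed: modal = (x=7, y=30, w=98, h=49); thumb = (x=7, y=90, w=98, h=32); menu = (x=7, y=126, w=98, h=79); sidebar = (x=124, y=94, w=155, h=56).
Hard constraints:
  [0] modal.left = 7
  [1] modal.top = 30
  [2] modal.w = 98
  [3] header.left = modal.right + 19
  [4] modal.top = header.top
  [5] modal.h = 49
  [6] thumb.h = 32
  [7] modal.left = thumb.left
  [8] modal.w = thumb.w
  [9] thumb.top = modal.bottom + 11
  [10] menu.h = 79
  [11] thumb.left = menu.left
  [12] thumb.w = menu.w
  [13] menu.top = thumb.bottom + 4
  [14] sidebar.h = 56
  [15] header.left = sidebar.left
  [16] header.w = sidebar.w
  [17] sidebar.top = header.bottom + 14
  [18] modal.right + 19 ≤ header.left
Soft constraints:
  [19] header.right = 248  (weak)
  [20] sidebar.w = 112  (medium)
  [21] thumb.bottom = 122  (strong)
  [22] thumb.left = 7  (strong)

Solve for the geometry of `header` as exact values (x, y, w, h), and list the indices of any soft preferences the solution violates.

1. header.x = 124  [header.left = modal.right + 19]
2. header.y = 30  [modal.top = header.top]
3. header.w = 155  [header.w = sidebar.w]
4. header.h = 50  [sidebar.top = header.bottom + 14]

header = (x=124, y=30, w=155, h=50)
violated soft preferences: 19, 20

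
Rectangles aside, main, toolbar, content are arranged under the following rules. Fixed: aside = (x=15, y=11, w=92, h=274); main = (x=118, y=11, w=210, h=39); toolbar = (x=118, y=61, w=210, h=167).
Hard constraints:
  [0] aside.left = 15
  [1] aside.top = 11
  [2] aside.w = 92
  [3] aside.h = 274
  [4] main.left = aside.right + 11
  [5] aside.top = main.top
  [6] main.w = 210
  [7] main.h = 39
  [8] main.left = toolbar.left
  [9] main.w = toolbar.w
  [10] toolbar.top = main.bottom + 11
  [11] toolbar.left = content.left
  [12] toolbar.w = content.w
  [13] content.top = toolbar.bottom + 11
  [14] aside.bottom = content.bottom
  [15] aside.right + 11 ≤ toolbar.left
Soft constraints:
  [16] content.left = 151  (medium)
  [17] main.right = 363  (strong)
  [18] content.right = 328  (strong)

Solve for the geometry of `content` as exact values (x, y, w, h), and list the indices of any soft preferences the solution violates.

1. content.x = 118  [toolbar.left = content.left]
2. content.w = 210  [toolbar.w = content.w]
3. content.y = 239  [content.top = toolbar.bottom + 11]
4. content.h = 46  [aside.bottom = content.bottom]

content = (x=118, y=239, w=210, h=46)
violated soft preferences: 16, 17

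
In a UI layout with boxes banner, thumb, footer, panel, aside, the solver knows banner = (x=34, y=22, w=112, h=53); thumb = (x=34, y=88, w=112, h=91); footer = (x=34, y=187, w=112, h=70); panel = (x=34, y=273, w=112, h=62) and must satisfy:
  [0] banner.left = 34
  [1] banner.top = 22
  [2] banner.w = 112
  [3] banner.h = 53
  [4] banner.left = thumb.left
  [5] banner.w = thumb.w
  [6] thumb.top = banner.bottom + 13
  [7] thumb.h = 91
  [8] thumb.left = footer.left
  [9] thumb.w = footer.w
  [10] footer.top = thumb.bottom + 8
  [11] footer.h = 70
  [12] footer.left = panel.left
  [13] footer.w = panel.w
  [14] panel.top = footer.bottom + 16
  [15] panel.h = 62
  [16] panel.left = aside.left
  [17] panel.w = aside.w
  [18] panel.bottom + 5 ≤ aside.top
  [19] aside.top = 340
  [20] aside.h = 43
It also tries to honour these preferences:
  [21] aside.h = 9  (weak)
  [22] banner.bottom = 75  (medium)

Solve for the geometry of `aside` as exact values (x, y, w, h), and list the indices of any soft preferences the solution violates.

aside = (x=34, y=340, w=112, h=43)
violated soft preferences: 21

1. aside.x = 34  [panel.left = aside.left]
2. aside.w = 112  [panel.w = aside.w]
3. aside.y = 340  [aside.top = 340]
4. aside.h = 43  [aside.h = 43]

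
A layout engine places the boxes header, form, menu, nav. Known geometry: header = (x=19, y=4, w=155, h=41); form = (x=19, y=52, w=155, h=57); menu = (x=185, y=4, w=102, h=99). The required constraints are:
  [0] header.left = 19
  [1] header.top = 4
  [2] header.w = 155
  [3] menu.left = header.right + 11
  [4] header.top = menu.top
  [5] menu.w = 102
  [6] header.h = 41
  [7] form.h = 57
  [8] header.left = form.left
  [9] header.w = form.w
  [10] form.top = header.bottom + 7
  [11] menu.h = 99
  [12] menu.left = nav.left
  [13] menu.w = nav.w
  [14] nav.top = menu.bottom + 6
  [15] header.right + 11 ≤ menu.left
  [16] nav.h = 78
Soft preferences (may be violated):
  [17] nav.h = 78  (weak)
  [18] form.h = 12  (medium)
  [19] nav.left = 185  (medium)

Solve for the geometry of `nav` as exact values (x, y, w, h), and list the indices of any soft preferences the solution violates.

1. nav.x = 185  [menu.left = nav.left]
2. nav.w = 102  [menu.w = nav.w]
3. nav.y = 109  [nav.top = menu.bottom + 6]
4. nav.h = 78  [nav.h = 78]

nav = (x=185, y=109, w=102, h=78)
violated soft preferences: 18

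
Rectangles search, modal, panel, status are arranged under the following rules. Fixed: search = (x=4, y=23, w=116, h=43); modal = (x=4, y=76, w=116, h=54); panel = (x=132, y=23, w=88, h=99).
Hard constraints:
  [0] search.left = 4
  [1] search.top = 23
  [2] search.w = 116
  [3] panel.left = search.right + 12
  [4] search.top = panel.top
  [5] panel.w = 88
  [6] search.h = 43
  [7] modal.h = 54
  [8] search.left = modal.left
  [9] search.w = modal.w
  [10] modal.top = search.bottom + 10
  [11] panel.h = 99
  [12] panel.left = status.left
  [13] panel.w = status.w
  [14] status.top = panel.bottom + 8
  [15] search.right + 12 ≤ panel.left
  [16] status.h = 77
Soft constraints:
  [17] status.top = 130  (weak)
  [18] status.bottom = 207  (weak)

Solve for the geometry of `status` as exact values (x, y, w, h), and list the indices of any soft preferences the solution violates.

status = (x=132, y=130, w=88, h=77)
violated soft preferences: none

1. status.x = 132  [panel.left = status.left]
2. status.w = 88  [panel.w = status.w]
3. status.y = 130  [status.top = panel.bottom + 8]
4. status.h = 77  [status.h = 77]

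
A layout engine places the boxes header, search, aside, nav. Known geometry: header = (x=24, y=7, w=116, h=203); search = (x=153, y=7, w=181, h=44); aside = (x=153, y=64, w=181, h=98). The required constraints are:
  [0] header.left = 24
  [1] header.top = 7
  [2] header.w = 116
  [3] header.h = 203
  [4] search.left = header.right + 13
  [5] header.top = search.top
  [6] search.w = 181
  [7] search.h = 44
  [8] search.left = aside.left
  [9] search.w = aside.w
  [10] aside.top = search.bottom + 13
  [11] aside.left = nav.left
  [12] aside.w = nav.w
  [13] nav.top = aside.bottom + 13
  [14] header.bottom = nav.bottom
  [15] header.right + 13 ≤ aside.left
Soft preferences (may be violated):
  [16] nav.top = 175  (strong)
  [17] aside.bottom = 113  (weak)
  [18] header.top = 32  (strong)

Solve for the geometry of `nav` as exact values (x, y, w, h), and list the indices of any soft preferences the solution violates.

nav = (x=153, y=175, w=181, h=35)
violated soft preferences: 17, 18

1. nav.x = 153  [aside.left = nav.left]
2. nav.w = 181  [aside.w = nav.w]
3. nav.y = 175  [nav.top = aside.bottom + 13]
4. nav.h = 35  [header.bottom = nav.bottom]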